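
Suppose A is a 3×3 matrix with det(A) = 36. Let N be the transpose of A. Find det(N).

36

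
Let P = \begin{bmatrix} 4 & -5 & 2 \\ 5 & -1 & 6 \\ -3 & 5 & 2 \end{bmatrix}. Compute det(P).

The determinant is 56.

Expand along row 1:
  + 4 · |-1 6; 5 2| = 4·(-2 − 30) = -128
  − (-5) · |5 6; -3 2| = −(-5)·(10 − (-18)) = 140
  + 2 · |5 -1; -3 5| = 2·(25 − 3) = 44
Sum: (-128) + (140) + (44) = 56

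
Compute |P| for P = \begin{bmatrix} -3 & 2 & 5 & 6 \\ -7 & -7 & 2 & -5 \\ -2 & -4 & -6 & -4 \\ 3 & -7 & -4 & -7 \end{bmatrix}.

|P| = -1352

Expand along row 1:
  + (-3) · M_11   where M_11 = det([-7 2 -5; -4 -6 -4; -7 -4 -7]) = -52
  − (2) · M_12   where M_12 = det([-7 2 -5; -2 -6 -4; 3 -4 -7]) = -364
  + (5) · M_13   where M_13 = det([-7 -7 -5; -2 -4 -4; 3 -7 -7]) = 52
  − (6) · M_14   where M_14 = det([-7 -7 2; -2 -4 -6; 3 -7 -4]) = 416
det = (+1)·(-3)·(-52) + (-1)·(2)·(-364) + (+1)·(5)·(52) + (-1)·(6)·(416) = -1352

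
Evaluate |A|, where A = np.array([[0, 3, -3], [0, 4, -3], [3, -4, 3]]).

The determinant is 9.

Expand along column 1:
  + 3 · |3 -3; 4 -3| = 3·(-9 − (-12)) = 9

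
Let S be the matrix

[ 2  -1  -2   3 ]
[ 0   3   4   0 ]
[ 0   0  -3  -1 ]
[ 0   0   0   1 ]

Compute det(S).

S is upper triangular, so det(S) is the product of the diagonal entries:
det = (2) · (3) · (-3) · (1) = -18

-18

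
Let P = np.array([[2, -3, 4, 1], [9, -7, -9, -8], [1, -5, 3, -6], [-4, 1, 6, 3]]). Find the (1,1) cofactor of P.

Delete row 1 and column 1; the remaining 3×3 submatrix is [-7 -9 -8; -5 3 -6; 1 6 3].
Its determinant is -132.
The cofactor carries sign (−1)^(1+1) = +1, so C_{1,1} = +(-132) = -132.

-132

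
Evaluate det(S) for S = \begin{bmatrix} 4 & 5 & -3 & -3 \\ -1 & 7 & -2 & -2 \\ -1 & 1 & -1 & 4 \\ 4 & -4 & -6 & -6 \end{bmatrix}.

The determinant is 990.

Expand along row 1:
  + (4) · M_11   where M_11 = det([7 -2 -2; 1 -1 4; -4 -6 -6]) = 250
  − (5) · M_12   where M_12 = det([-1 -2 -2; -1 -1 4; 4 -6 -6]) = -70
  + (-3) · M_13   where M_13 = det([-1 7 -2; -1 1 4; 4 -4 -6]) = 60
  − (-3) · M_14   where M_14 = det([-1 7 -2; -1 1 -1; 4 -4 -6]) = -60
det = (+1)·(4)·(250) + (-1)·(5)·(-70) + (+1)·(-3)·(60) + (-1)·(-3)·(-60) = 990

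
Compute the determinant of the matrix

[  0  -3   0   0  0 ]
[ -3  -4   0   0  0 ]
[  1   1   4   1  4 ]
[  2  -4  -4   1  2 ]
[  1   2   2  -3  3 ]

The matrix is block lower-triangular with a 2×2 block and a 3×3 block on the diagonal, so its determinant equals the product of the determinants of the diagonal blocks.
det of the 2×2 block = -9
det of the 3×3 block = 92
det = (-9)·(92) = -828

-828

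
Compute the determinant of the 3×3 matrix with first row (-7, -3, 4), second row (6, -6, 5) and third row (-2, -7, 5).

-131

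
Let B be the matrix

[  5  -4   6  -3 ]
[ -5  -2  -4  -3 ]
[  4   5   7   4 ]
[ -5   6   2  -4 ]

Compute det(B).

Expand along row 1:
  + (5) · M_11   where M_11 = det([-2 -4 -3; 5 7 4; 6 2 -4]) = -8
  − (-4) · M_12   where M_12 = det([-5 -4 -3; 4 7 4; -5 2 -4]) = 67
  + (6) · M_13   where M_13 = det([-5 -2 -3; 4 5 4; -5 6 -4]) = 81
  − (-3) · M_14   where M_14 = det([-5 -2 -4; 4 5 7; -5 6 2]) = 50
det = (+1)·(5)·(-8) + (-1)·(-4)·(67) + (+1)·(6)·(81) + (-1)·(-3)·(50) = 864

The determinant is 864.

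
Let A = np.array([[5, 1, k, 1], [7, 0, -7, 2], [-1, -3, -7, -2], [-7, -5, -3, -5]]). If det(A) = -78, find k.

-5

Expanding along the column containing k, det(A) is linear in k: det(A) = (3)·k + (-63).
Set (3)·k + (-63) = -78  ⇒  (3)·k = -15  ⇒  k = -5.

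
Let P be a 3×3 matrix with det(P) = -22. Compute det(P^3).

det(P^3) = (det P)^3 = (-22)^3 = -10648

-10648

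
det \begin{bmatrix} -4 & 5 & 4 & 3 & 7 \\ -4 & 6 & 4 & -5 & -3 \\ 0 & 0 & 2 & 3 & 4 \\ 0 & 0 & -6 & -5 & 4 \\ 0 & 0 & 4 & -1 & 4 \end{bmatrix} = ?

-768

The matrix is block upper-triangular with a 2×2 block and a 3×3 block on the diagonal, so its determinant equals the product of the determinants of the diagonal blocks.
det of the 2×2 block = -4
det of the 3×3 block = 192
det = (-4)·(192) = -768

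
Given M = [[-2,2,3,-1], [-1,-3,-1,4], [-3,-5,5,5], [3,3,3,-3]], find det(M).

det(M) = 174

Expand along row 1:
  + (-2) · M_11   where M_11 = det([-3 -1 4; -5 5 5; 3 3 -3]) = -30
  − (2) · M_12   where M_12 = det([-1 -1 4; -3 5 5; 3 3 -3]) = -72
  + (3) · M_13   where M_13 = det([-1 -3 4; -3 -5 5; 3 3 -3]) = 6
  − (-1) · M_14   where M_14 = det([-1 -3 -1; -3 -5 5; 3 3 3]) = -48
det = (+1)·(-2)·(-30) + (-1)·(2)·(-72) + (+1)·(3)·(6) + (-1)·(-1)·(-48) = 174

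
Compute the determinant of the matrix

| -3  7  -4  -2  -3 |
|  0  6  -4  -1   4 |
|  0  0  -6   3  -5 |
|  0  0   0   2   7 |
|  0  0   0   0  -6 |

The matrix is upper triangular, so the determinant is the product of the diagonal entries:
det = (-3) · (6) · (-6) · (2) · (-6) = -1296

-1296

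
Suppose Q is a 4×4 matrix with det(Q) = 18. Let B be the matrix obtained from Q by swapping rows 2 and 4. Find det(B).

Swapping two rows multiplies the determinant by −1.
det(B) = (-1)·(18) = -18

-18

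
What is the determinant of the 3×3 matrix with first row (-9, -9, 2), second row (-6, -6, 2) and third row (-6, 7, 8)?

Expand along column 1:
  + (-9) · |-6 2; 7 8| = (-9)·(-48 − 14) = 558
  − (-6) · |-9 2; 7 8| = −(-6)·(-72 − 14) = -516
  + (-6) · |-9 2; -6 2| = (-6)·(-18 − (-12)) = 36
Sum: (558) + (-516) + (36) = 78

78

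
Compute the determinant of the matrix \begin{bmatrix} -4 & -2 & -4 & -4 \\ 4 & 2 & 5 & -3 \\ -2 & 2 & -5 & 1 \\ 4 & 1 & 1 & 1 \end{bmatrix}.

The determinant is -360.

Expand along row 1:
  + (-4) · M_11   where M_11 = det([2 5 -3; 2 -5 1; 1 1 1]) = -38
  − (-2) · M_12   where M_12 = det([4 5 -3; -2 -5 1; 4 1 1]) = -48
  + (-4) · M_13   where M_13 = det([4 2 -3; -2 2 1; 4 1 1]) = 46
  − (-4) · M_14   where M_14 = det([4 2 5; -2 2 -5; 4 1 1]) = -58
det = (+1)·(-4)·(-38) + (-1)·(-2)·(-48) + (+1)·(-4)·(46) + (-1)·(-4)·(-58) = -360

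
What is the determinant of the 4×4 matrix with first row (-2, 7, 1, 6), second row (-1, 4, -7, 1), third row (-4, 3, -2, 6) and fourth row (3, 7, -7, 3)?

1008

Expand along row 1:
  + (-2) · M_11   where M_11 = det([4 -7 1; 3 -2 6; 7 -7 3]) = -94
  − (7) · M_12   where M_12 = det([-1 -7 1; -4 -2 6; 3 -7 3]) = -212
  + (1) · M_13   where M_13 = det([-1 4 1; -4 3 6; 3 7 3]) = 116
  − (6) · M_14   where M_14 = det([-1 4 -7; -4 3 -2; 3 7 -7]) = 130
det = (+1)·(-2)·(-94) + (-1)·(7)·(-212) + (+1)·(1)·(116) + (-1)·(6)·(130) = 1008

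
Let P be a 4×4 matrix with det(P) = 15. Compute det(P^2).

det(P^2) = (det P)^2 = (15)^2 = 225

The determinant is 225.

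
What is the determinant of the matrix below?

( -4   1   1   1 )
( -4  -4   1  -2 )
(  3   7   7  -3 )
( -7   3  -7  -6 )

-2525

Expand along row 1:
  + (-4) · M_11   where M_11 = det([-4 1 -2; 7 7 -3; 3 -7 -6]) = 425
  − (1) · M_12   where M_12 = det([-4 1 -2; 3 7 -3; -7 -7 -6]) = 235
  + (1) · M_13   where M_13 = det([-4 -4 -2; 3 7 -3; -7 3 -6]) = -140
  − (1) · M_14   where M_14 = det([-4 -4 1; 3 7 7; -7 3 -7]) = 450
det = (+1)·(-4)·(425) + (-1)·(1)·(235) + (+1)·(1)·(-140) + (-1)·(1)·(450) = -2525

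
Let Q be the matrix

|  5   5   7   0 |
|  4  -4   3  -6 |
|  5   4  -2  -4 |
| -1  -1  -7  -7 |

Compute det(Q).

-1701

Expand along row 1 (it has 1 zero):
  + (5) · M_11   where M_11 = det([-4 3 -6; 4 -2 -4; -1 -7 -7]) = 332
  − (5) · M_12   where M_12 = det([4 3 -6; 5 -2 -4; -1 -7 -7]) = 283
  + (7) · M_13   where M_13 = det([4 -4 -6; 5 4 -4; -1 -1 -7]) = -278
det = (+1)·(5)·(332) + (-1)·(5)·(283) + (+1)·(7)·(-278) = -1701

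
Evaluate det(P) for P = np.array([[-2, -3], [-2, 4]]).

-14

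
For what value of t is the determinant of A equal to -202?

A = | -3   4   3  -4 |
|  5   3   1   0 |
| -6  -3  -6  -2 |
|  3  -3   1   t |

3

Expanding along the row containing t, det(A) is linear in t: det(A) = (150)·t + (-652).
Set (150)·t + (-652) = -202  ⇒  (150)·t = 450  ⇒  t = 3.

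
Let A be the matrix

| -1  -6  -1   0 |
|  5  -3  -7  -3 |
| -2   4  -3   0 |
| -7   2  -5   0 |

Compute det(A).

det(A) = 228

Expand along column 4 (it has 3 zeros):
  + (-3) · M_24   where M_24 = det([-1 -6 -1; -2 4 -3; -7 2 -5]) = -76
det = (+1)·(-3)·(-76) = 228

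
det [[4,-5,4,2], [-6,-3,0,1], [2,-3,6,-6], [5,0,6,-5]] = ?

-582

Expand along row 2 (it has 1 zero):
  − (-6) · M_21   where M_21 = det([-5 4 2; -3 6 -6; 0 6 -5]) = -126
  + (-3) · M_22   where M_22 = det([4 4 2; 2 6 -6; 5 6 -5]) = -92
  + (1) · M_24   where M_24 = det([4 -5 4; 2 -3 6; 5 0 6]) = -102
det = (-1)·(-6)·(-126) + (+1)·(-3)·(-92) + (+1)·(1)·(-102) = -582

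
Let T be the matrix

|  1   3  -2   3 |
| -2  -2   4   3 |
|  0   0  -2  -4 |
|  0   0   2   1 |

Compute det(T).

|T| = 24

T is block upper-triangular with a 2×2 block and a 2×2 block on the diagonal, so its determinant equals the product of the determinants of the diagonal blocks.
det of the 2×2 block = 4
det of the 2×2 block = 6
det = (4)·(6) = 24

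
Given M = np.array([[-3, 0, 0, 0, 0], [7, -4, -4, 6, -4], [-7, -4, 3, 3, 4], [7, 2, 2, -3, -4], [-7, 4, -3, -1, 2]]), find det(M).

1008

Expand along row 1 (it has 4 zeros):
  + (-3) · M_11   where M_11 = det([-4 -4 6 -4; -4 3 3 4; 2 2 -3 -4; 4 -3 -1 2]) = -336
det = (+1)·(-3)·(-336) = 1008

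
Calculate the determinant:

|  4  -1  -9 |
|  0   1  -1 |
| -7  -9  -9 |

-142

Expand along column 1:
  + 4 · |1 -1; -9 -9| = 4·(-9 − 9) = -72
  + (-7) · |-1 -9; 1 -1| = (-7)·(1 − (-9)) = -70
Sum: (-72) + (-70) = -142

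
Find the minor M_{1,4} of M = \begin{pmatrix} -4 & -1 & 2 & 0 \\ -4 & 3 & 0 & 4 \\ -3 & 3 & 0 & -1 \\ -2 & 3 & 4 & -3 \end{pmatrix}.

Delete row 1 and column 4; the remaining 3×3 submatrix is [-4 3 0; -3 3 0; -2 3 4].
Its determinant is -12.

The minor is -12.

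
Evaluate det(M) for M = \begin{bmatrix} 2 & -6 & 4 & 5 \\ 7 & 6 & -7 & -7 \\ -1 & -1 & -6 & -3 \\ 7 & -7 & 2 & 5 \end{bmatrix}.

-326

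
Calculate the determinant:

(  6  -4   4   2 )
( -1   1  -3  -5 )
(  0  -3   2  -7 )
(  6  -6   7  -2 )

138

Expand along row 3 (it has 1 zero):
  − (-3) · M_32   where M_32 = det([6 4 2; -1 -3 -5; 6 7 -2]) = 140
  + (2) · M_33   where M_33 = det([6 -4 2; -1 1 -5; 6 -6 -2]) = -64
  − (-7) · M_34   where M_34 = det([6 -4 4; -1 1 -3; 6 -6 7]) = -22
det = (-1)·(-3)·(140) + (+1)·(2)·(-64) + (-1)·(-7)·(-22) = 138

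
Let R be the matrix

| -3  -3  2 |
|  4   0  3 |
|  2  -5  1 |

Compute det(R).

-91

Expand along row 2:
  − 4 · |-3 2; -5 1| = −4·(-3 − (-10)) = -28
  − 3 · |-3 -3; 2 -5| = −3·(15 − (-6)) = -63
Sum: (-28) + (-63) = -91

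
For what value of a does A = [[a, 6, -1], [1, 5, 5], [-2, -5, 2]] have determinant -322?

a = -7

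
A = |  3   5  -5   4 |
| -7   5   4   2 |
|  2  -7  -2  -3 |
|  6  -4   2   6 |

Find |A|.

Expand along row 1:
  + (3) · M_11   where M_11 = det([5 4 2; -7 -2 -3; -4 2 6]) = 142
  − (5) · M_12   where M_12 = det([-7 4 2; 2 -2 -3; 6 2 6]) = -46
  + (-5) · M_13   where M_13 = det([-7 5 2; 2 -7 -3; 6 -4 6]) = 296
  − (4) · M_14   where M_14 = det([-7 5 4; 2 -7 -2; 6 -4 2]) = 210
det = (+1)·(3)·(142) + (-1)·(5)·(-46) + (+1)·(-5)·(296) + (-1)·(4)·(210) = -1664

The determinant is -1664.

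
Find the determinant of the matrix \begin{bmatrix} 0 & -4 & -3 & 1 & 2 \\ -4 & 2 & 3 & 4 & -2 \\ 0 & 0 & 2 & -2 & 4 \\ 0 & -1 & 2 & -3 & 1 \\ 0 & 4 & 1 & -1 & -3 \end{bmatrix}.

Expand along column 1 (it has 4 zeros):
  − (-4) · M_21   where M_21 = det([-4 -3 1 2; 0 2 -2 4; -1 2 -3 1; 4 1 -1 -3]) = 92
det = (-1)·(-4)·(92) = 368

The determinant is 368.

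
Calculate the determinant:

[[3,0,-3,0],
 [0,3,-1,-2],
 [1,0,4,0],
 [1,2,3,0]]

Expand along column 4 (it has 3 zeros):
  + (-2) · M_24   where M_24 = det([3 0 -3; 1 0 4; 1 2 3]) = -30
det = (+1)·(-2)·(-30) = 60

60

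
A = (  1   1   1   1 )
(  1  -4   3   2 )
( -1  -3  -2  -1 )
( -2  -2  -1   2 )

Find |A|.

Expand along row 1:
  + (1) · M_11   where M_11 = det([-4 3 2; -3 -2 -1; -2 -1 2]) = 42
  − (1) · M_12   where M_12 = det([1 3 2; -1 -2 -1; -2 -1 2]) = 1
  + (1) · M_13   where M_13 = det([1 -4 2; -1 -3 -1; -2 -2 2]) = -32
  − (1) · M_14   where M_14 = det([1 -4 3; -1 -3 -2; -2 -2 -1]) = -25
det = (+1)·(1)·(42) + (-1)·(1)·(1) + (+1)·(1)·(-32) + (-1)·(1)·(-25) = 34

det(A) = 34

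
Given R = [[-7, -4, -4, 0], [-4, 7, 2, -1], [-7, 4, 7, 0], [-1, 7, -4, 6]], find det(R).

|R| = -3625

Expand along column 4 (it has 2 zeros):
  + (-1) · M_24   where M_24 = det([-7 -4 -4; -7 4 7; -1 7 -4]) = 775
  + (6) · M_44   where M_44 = det([-7 -4 -4; -4 7 2; -7 4 7]) = -475
det = (+1)·(-1)·(775) + (+1)·(6)·(-475) = -3625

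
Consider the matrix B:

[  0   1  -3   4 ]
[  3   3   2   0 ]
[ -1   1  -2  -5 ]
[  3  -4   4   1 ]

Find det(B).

|B| = 335

Expand along row 1 (it has 1 zero):
  − (1) · M_12   where M_12 = det([3 2 0; -1 -2 -5; 3 4 1]) = 26
  + (-3) · M_13   where M_13 = det([3 3 0; -1 1 -5; 3 -4 1]) = -99
  − (4) · M_14   where M_14 = det([3 3 2; -1 1 -2; 3 -4 4]) = -16
det = (-1)·(1)·(26) + (+1)·(-3)·(-99) + (-1)·(4)·(-16) = 335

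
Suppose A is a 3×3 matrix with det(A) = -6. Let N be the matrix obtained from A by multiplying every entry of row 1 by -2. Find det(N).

|N| = 12

Scaling one row by -2 multiplies the determinant by -2.
det(N) = (-2)·(-6) = 12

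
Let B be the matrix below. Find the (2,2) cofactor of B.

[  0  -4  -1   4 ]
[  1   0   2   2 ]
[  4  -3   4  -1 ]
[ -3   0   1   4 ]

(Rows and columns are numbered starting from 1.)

Delete row 2 and column 2; the remaining 3×3 submatrix is [0 -1 4; 4 4 -1; -3 1 4].
Its determinant is 77.
The cofactor carries sign (−1)^(2+2) = +1, so C_{2,2} = +(77) = 77.

The cofactor is 77.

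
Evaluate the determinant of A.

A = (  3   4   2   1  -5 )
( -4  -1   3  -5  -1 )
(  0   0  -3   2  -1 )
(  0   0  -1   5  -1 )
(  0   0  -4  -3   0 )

|A| = -78

A is block upper-triangular with a 2×2 block and a 3×3 block on the diagonal, so its determinant equals the product of the determinants of the diagonal blocks.
det of the 2×2 block = 13
det of the 3×3 block = -6
det = (13)·(-6) = -78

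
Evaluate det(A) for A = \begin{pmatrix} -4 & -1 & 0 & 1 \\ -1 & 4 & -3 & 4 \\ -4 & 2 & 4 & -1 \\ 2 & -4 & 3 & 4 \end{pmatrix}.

-867

Expand along row 1 (it has 1 zero):
  + (-4) · M_11   where M_11 = det([4 -3 4; 2 4 -1; -4 3 4]) = 176
  − (-1) · M_12   where M_12 = det([-1 -3 4; -4 4 -1; 2 3 4]) = -141
  − (1) · M_14   where M_14 = det([-1 4 -3; -4 2 4; 2 -4 3]) = 22
det = (+1)·(-4)·(176) + (-1)·(-1)·(-141) + (-1)·(1)·(22) = -867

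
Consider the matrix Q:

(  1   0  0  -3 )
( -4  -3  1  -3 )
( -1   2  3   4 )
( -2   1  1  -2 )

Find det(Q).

|Q| = 107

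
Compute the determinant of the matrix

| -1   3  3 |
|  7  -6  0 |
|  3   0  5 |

-21

Expand along column 2:
  − 3 · |7 0; 3 5| = −3·(35 − 0) = -105
  + (-6) · |-1 3; 3 5| = (-6)·(-5 − 9) = 84
Sum: (-105) + (84) = -21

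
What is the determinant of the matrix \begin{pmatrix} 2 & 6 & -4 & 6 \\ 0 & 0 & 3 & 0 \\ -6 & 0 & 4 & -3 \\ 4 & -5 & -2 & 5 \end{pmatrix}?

The determinant is -774.

Expand along row 2 (it has 3 zeros):
  − (3) · M_23   where M_23 = det([2 6 6; -6 0 -3; 4 -5 5]) = 258
det = (-1)·(3)·(258) = -774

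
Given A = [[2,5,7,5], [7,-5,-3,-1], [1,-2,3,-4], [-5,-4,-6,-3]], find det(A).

-705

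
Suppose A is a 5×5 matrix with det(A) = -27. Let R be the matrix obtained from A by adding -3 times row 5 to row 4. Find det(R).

|R| = -27

Adding a multiple of one row to another leaves the determinant unchanged.
det(R) = (1)·(-27) = -27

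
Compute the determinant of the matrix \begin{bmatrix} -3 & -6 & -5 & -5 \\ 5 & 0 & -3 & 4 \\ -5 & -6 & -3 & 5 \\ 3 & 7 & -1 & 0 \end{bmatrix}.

2352

Expand along row 2 (it has 1 zero):
  − (5) · M_21   where M_21 = det([-6 -5 -5; -6 -3 5; 7 -1 0]) = -340
  − (-3) · M_23   where M_23 = det([-3 -6 -5; -5 -6 5; 3 7 0]) = 100
  + (4) · M_24   where M_24 = det([-3 -6 -5; -5 -6 -3; 3 7 -1]) = 88
det = (-1)·(5)·(-340) + (-1)·(-3)·(100) + (+1)·(4)·(88) = 2352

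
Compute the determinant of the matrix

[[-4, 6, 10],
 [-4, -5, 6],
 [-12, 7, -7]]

-1452

Expand along row 1:
  + (-4) · |-5 6; 7 -7| = (-4)·(35 − 42) = 28
  − 6 · |-4 6; -12 -7| = −6·(28 − (-72)) = -600
  + 10 · |-4 -5; -12 7| = 10·(-28 − 60) = -880
Sum: (28) + (-600) + (-880) = -1452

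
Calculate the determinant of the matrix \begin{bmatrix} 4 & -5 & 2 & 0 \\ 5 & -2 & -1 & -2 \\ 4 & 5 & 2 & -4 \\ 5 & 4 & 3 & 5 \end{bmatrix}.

The determinant is 1268.

Expand along row 1 (it has 1 zero):
  + (4) · M_11   where M_11 = det([-2 -1 -2; 5 2 -4; 4 3 5]) = -17
  − (-5) · M_12   where M_12 = det([5 -1 -2; 4 2 -4; 5 3 5]) = 146
  + (2) · M_13   where M_13 = det([5 -2 -2; 4 5 -4; 5 4 5]) = 303
det = (+1)·(4)·(-17) + (-1)·(-5)·(146) + (+1)·(2)·(303) = 1268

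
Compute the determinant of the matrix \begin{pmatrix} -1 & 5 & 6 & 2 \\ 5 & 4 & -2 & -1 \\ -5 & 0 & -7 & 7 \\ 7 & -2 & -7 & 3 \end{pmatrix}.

2954

Expand along row 3 (it has 1 zero):
  + (-5) · M_31   where M_31 = det([5 6 2; 4 -2 -1; -2 -7 3]) = -189
  + (-7) · M_33   where M_33 = det([-1 5 2; 5 4 -1; 7 -2 3]) = -196
  − (7) · M_34   where M_34 = det([-1 5 6; 5 4 -2; 7 -2 -7]) = -91
det = (+1)·(-5)·(-189) + (+1)·(-7)·(-196) + (-1)·(7)·(-91) = 2954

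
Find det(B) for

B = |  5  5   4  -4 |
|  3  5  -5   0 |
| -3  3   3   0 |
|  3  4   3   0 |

744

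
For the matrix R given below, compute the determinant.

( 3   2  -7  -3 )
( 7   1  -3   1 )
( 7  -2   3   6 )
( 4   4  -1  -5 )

Expand along row 1:
  + (3) · M_11   where M_11 = det([1 -3 1; -2 3 6; 4 -1 -5]) = -61
  − (2) · M_12   where M_12 = det([7 -3 1; 7 3 6; 4 -1 -5]) = -259
  + (-7) · M_13   where M_13 = det([7 1 1; 7 -2 6; 4 4 -5]) = -3
  − (-3) · M_14   where M_14 = det([7 1 -3; 7 -2 3; 4 4 -1]) = -159
det = (+1)·(3)·(-61) + (-1)·(2)·(-259) + (+1)·(-7)·(-3) + (-1)·(-3)·(-159) = -121

det(R) = -121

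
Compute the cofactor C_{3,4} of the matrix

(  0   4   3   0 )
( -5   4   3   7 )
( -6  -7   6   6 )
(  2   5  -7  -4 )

Delete row 3 and column 4; the remaining 3×3 submatrix is [0 4 3; -5 4 3; 2 5 -7].
Its determinant is -215.
The cofactor carries sign (−1)^(3+4) = −1, so C_{3,4} = −(-215) = 215.

215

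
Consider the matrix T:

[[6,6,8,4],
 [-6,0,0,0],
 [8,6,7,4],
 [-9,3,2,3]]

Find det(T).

Expand along row 2 (it has 3 zeros):
  − (-6) · M_21   where M_21 = det([6 8 4; 6 7 4; 3 2 3]) = -6
det = (-1)·(-6)·(-6) = -36

The determinant is -36.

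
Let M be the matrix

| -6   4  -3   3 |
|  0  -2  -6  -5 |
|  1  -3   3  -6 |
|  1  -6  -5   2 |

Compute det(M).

The determinant is 1763.

Expand along row 2 (it has 1 zero):
  + (-2) · M_22   where M_22 = det([-6 -3 3; 1 3 -6; 1 -5 2]) = 144
  − (-6) · M_23   where M_23 = det([-6 4 3; 1 -3 -6; 1 -6 2]) = 211
  + (-5) · M_24   where M_24 = det([-6 4 -3; 1 -3 3; 1 -6 -5]) = -157
det = (+1)·(-2)·(144) + (-1)·(-6)·(211) + (+1)·(-5)·(-157) = 1763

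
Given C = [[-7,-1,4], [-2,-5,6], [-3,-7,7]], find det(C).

Expand along column 1:
  + (-7) · |-5 6; -7 7| = (-7)·(-35 − (-42)) = -49
  − (-2) · |-1 4; -7 7| = −(-2)·(-7 − (-28)) = 42
  + (-3) · |-1 4; -5 6| = (-3)·(-6 − (-20)) = -42
Sum: (-49) + (42) + (-42) = -49

det(C) = -49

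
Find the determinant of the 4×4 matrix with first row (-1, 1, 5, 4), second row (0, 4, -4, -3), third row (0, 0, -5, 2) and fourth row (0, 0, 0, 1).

The determinant is 20.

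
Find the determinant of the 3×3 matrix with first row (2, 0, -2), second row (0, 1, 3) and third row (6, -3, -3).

The determinant is 24.

Expand along row 1:
  + 2 · |1 3; -3 -3| = 2·(-3 − (-9)) = 12
  + (-2) · |0 1; 6 -3| = (-2)·(0 − 6) = 12
Sum: (12) + (12) = 24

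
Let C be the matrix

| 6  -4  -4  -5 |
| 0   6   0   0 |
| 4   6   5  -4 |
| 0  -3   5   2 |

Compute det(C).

Expand along row 2 (it has 3 zeros):
  + (6) · M_22   where M_22 = det([6 -4 -5; 4 5 -4; 0 5 2]) = 112
det = (+1)·(6)·(112) = 672

672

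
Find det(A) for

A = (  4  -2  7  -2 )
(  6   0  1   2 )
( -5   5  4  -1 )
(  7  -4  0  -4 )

The determinant is -1190.

Expand along row 2 (it has 1 zero):
  − (6) · M_21   where M_21 = det([-2 7 -2; 5 4 -1; -4 0 -4]) = 168
  − (1) · M_23   where M_23 = det([4 -2 -2; -5 5 -1; 7 -4 -4]) = -12
  + (2) · M_24   where M_24 = det([4 -2 7; -5 5 4; 7 -4 0]) = -97
det = (-1)·(6)·(168) + (-1)·(1)·(-12) + (+1)·(2)·(-97) = -1190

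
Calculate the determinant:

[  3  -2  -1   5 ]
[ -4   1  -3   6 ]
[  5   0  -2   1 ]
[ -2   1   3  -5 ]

Expand along row 3 (it has 1 zero):
  + (5) · M_31   where M_31 = det([-2 -1 5; 1 -3 6; 1 3 -5]) = 25
  + (-2) · M_33   where M_33 = det([3 -2 5; -4 1 6; -2 1 -5]) = 21
  − (1) · M_34   where M_34 = det([3 -2 -1; -4 1 -3; -2 1 3]) = -16
det = (+1)·(5)·(25) + (+1)·(-2)·(21) + (-1)·(1)·(-16) = 99

99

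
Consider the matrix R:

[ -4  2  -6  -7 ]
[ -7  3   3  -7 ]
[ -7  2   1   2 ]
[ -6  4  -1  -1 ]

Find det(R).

Expand along row 1:
  + (-4) · M_11   where M_11 = det([3 3 -7; 2 1 2; 4 -1 -1]) = 75
  − (2) · M_12   where M_12 = det([-7 3 -7; -7 1 2; -6 -1 -1]) = -155
  + (-6) · M_13   where M_13 = det([-7 3 -7; -7 2 2; -6 4 -1]) = 125
  − (-7) · M_14   where M_14 = det([-7 3 3; -7 2 1; -6 4 -1]) = -45
det = (+1)·(-4)·(75) + (-1)·(2)·(-155) + (+1)·(-6)·(125) + (-1)·(-7)·(-45) = -1055

-1055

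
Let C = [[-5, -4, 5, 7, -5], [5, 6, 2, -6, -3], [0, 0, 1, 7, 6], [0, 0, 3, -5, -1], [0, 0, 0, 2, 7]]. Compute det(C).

|C| = 1440

C is block upper-triangular with a 2×2 block and a 3×3 block on the diagonal, so its determinant equals the product of the determinants of the diagonal blocks.
det of the 2×2 block = -10
det of the 3×3 block = -144
det = (-10)·(-144) = 1440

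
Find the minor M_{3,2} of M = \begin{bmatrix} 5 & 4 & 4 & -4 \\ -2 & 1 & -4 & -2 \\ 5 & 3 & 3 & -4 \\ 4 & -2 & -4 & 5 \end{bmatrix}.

The minor is -228.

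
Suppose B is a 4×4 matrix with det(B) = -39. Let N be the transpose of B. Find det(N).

The determinant is -39.

det(Bᵀ) = det(B).
det(N) = (1)·(-39) = -39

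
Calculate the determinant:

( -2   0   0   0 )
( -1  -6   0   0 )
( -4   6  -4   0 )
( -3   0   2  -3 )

144

The matrix is lower triangular, so the determinant is the product of the diagonal entries:
det = (-2) · (-6) · (-4) · (-3) = 144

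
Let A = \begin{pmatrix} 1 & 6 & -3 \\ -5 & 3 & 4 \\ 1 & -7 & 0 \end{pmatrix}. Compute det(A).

Expand along column 3:
  + (-3) · |-5 3; 1 -7| = (-3)·(35 − 3) = -96
  − 4 · |1 6; 1 -7| = −4·(-7 − 6) = 52
Sum: (-96) + (52) = -44

-44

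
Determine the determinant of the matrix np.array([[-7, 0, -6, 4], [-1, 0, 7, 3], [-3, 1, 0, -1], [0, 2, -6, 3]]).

Expand along column 2 (it has 2 zeros):
  − (1) · M_32   where M_32 = det([-7 -6 4; -1 7 3; 0 -6 3]) = -267
  + (2) · M_42   where M_42 = det([-7 -6 4; -1 7 3; -3 0 -1]) = 193
det = (-1)·(1)·(-267) + (+1)·(2)·(193) = 653

The determinant is 653.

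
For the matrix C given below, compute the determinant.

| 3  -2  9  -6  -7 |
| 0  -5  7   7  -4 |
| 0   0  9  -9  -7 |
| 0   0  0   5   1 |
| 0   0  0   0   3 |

|C| = -2025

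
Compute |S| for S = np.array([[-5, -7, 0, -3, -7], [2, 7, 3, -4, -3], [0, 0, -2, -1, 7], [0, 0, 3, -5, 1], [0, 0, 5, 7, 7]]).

S is block upper-triangular with a 2×2 block and a 3×3 block on the diagonal, so its determinant equals the product of the determinants of the diagonal blocks.
det of the 2×2 block = -21
det of the 3×3 block = 422
det = (-21)·(422) = -8862

-8862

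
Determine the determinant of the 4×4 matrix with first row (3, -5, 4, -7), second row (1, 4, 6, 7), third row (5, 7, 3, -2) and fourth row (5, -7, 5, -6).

-1694

Expand along row 1:
  + (3) · M_11   where M_11 = det([4 6 7; 7 3 -2; -7 5 -6]) = 696
  − (-5) · M_12   where M_12 = det([1 6 7; 5 3 -2; 5 5 -6]) = 182
  + (4) · M_13   where M_13 = det([1 4 7; 5 7 -2; 5 -7 -6]) = -466
  − (-7) · M_14   where M_14 = det([1 4 6; 5 7 3; 5 -7 5]) = -404
det = (+1)·(3)·(696) + (-1)·(-5)·(182) + (+1)·(4)·(-466) + (-1)·(-7)·(-404) = -1694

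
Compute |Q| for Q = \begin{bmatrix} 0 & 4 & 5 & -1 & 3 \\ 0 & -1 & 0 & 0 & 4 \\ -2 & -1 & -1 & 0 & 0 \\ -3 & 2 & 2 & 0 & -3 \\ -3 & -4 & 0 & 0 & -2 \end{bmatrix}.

Expand along column 4 (it has 4 zeros):
  − (-1) · M_14   where M_14 = det([0 -1 0 4; -2 -1 -1 0; -3 2 2 -3; -3 -4 0 -2]) = 117
det = (-1)·(-1)·(117) = 117

117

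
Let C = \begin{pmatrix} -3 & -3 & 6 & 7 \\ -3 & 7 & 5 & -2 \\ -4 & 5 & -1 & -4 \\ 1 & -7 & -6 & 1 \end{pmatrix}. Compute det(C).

Expand along row 1:
  + (-3) · M_11   where M_11 = det([7 5 -2; 5 -1 -4; -7 -6 1]) = 14
  − (-3) · M_12   where M_12 = det([-3 5 -2; -4 -1 -4; 1 -6 1]) = 25
  + (6) · M_13   where M_13 = det([-3 7 -2; -4 5 -4; 1 -7 1]) = 23
  − (7) · M_14   where M_14 = det([-3 7 5; -4 5 -1; 1 -7 -6]) = 51
det = (+1)·(-3)·(14) + (-1)·(-3)·(25) + (+1)·(6)·(23) + (-1)·(7)·(51) = -186

-186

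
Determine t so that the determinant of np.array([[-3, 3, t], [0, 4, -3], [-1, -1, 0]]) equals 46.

Expanding along the column containing t, det(M) is linear in t: det(M) = (4)·t + (18).
Set (4)·t + (18) = 46  ⇒  (4)·t = 28  ⇒  t = 7.

t = 7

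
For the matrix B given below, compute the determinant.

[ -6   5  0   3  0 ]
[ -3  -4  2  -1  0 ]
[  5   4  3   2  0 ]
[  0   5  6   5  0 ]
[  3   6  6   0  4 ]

det(B) = 1048

Expand along column 5 (it has 4 zeros):
  + (4) · M_55   where M_55 = det([-6 5 0 3; -3 -4 2 -1; 5 4 3 2; 0 5 6 5]) = 262
det = (+1)·(4)·(262) = 1048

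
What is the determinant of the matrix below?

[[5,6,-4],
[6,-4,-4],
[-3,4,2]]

Expand along column 1:
  + 5 · |-4 -4; 4 2| = 5·(-8 − (-16)) = 40
  − 6 · |6 -4; 4 2| = −6·(12 − (-16)) = -168
  + (-3) · |6 -4; -4 -4| = (-3)·(-24 − 16) = 120
Sum: (40) + (-168) + (120) = -8

-8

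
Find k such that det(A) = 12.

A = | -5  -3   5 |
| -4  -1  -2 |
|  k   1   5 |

k = 7

Expanding along the row containing k, det(A) is linear in k: det(A) = (11)·k + (-65).
Set (11)·k + (-65) = 12  ⇒  (11)·k = 77  ⇒  k = 7.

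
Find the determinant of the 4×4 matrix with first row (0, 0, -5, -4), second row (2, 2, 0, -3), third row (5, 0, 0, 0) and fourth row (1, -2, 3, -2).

The determinant is -370.

Expand along row 3 (it has 3 zeros):
  + (5) · M_31   where M_31 = det([0 -5 -4; 2 0 -3; -2 3 -2]) = -74
det = (+1)·(5)·(-74) = -370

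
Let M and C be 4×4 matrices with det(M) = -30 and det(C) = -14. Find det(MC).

det(MC) = det(M)·det(C) = (-30)·(-14) = 420

420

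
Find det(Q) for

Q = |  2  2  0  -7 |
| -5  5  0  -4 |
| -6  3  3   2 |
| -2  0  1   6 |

191

Expand along column 3 (it has 2 zeros):
  + (3) · M_33   where M_33 = det([2 2 -7; -5 5 -4; -2 0 6]) = 66
  − (1) · M_43   where M_43 = det([2 2 -7; -5 5 -4; -6 3 2]) = 7
det = (+1)·(3)·(66) + (-1)·(1)·(7) = 191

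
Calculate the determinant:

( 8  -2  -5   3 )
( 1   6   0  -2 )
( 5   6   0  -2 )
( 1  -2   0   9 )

Expand along column 3 (it has 3 zeros):
  + (-5) · M_13   where M_13 = det([1 6 -2; 5 6 -2; 1 -2 9]) = -200
det = (+1)·(-5)·(-200) = 1000

1000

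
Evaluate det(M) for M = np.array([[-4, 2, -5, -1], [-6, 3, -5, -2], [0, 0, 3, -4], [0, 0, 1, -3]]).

|M| = 0

M is block upper-triangular with a 2×2 block and a 2×2 block on the diagonal, so its determinant equals the product of the determinants of the diagonal blocks.
det of the 2×2 block = 0
det of the 2×2 block = -5
det = (0)·(-5) = 0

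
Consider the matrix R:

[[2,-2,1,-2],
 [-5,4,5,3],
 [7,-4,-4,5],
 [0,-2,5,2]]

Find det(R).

-300

Expand along row 4 (it has 1 zero):
  + (-2) · M_42   where M_42 = det([2 1 -2; -5 5 3; 7 -4 5]) = 150
  − (5) · M_43   where M_43 = det([2 -2 -2; -5 4 3; 7 -4 5]) = -12
  + (2) · M_44   where M_44 = det([2 -2 1; -5 4 5; 7 -4 -4]) = -30
det = (+1)·(-2)·(150) + (-1)·(5)·(-12) + (+1)·(2)·(-30) = -300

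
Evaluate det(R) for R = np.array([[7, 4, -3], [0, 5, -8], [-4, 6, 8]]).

|R| = 684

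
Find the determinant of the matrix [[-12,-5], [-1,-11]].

det = (-12)·(-11) − (-5)·(-1) = 132 − 5 = 127

127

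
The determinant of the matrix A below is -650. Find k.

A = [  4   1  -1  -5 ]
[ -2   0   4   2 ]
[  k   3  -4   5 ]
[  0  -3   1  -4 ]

Expanding along the column containing k, det(A) is linear in k: det(A) = (-72)·k + (-2).
Set (-72)·k + (-2) = -650  ⇒  (-72)·k = -648  ⇒  k = 9.

k = 9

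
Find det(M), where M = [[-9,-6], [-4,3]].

det(M) = -51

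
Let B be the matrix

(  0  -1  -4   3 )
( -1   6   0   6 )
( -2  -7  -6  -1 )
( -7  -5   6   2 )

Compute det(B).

|B| = -910

Expand along row 1 (it has 1 zero):
  − (-1) · M_12   where M_12 = det([-1 0 6; -2 -6 -1; -7 6 2]) = -318
  + (-4) · M_13   where M_13 = det([-1 6 6; -2 -7 -1; -7 -5 2]) = -149
  − (3) · M_14   where M_14 = det([-1 6 0; -2 -7 -6; -7 -5 6]) = 396
det = (-1)·(-1)·(-318) + (+1)·(-4)·(-149) + (-1)·(3)·(396) = -910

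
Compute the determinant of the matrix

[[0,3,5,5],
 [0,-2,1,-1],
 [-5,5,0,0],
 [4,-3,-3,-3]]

Expand along row 3 (it has 2 zeros):
  + (-5) · M_31   where M_31 = det([3 5 5; -2 1 -1; -3 -3 -3]) = 12
  − (5) · M_32   where M_32 = det([0 5 5; 0 1 -1; 4 -3 -3]) = -40
det = (+1)·(-5)·(12) + (-1)·(5)·(-40) = 140

140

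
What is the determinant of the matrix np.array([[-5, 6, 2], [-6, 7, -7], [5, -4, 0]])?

Expand along column 3:
  + 2 · |-6 7; 5 -4| = 2·(24 − 35) = -22
  − (-7) · |-5 6; 5 -4| = −(-7)·(20 − 30) = -70
Sum: (-22) + (-70) = -92

-92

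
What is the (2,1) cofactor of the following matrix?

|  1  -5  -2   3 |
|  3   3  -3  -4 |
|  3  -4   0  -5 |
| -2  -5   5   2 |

The cofactor is 251.

Delete row 2 and column 1; the remaining 3×3 submatrix is [-5 -2 3; -4 0 -5; -5 5 2].
Its determinant is -251.
The cofactor carries sign (−1)^(2+1) = −1, so C_{2,1} = −(-251) = 251.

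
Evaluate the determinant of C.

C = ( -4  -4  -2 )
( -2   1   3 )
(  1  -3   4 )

|C| = -106

Expand along row 1:
  + (-4) · |1 3; -3 4| = (-4)·(4 − (-9)) = -52
  − (-4) · |-2 3; 1 4| = −(-4)·(-8 − 3) = -44
  + (-2) · |-2 1; 1 -3| = (-2)·(6 − 1) = -10
Sum: (-52) + (-44) + (-10) = -106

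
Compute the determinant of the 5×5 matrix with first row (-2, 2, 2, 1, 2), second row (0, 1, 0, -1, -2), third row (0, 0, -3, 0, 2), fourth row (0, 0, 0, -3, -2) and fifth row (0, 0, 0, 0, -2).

The matrix is upper triangular, so the determinant is the product of the diagonal entries:
det = (-2) · (1) · (-3) · (-3) · (-2) = 36

36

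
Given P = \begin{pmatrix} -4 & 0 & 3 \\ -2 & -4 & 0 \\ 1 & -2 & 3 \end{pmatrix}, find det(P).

Expand along row 1:
  + (-4) · |-4 0; -2 3| = (-4)·(-12 − 0) = 48
  + 3 · |-2 -4; 1 -2| = 3·(4 − (-4)) = 24
Sum: (48) + (24) = 72

The determinant is 72.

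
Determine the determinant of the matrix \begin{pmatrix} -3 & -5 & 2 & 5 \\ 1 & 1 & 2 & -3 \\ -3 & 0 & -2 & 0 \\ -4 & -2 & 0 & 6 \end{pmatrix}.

The determinant is 160.

Expand along row 3 (it has 2 zeros):
  + (-3) · M_31   where M_31 = det([-5 2 5; 1 2 -3; -2 0 6]) = -40
  + (-2) · M_33   where M_33 = det([-3 -5 5; 1 1 -3; -4 -2 6]) = -20
det = (+1)·(-3)·(-40) + (+1)·(-2)·(-20) = 160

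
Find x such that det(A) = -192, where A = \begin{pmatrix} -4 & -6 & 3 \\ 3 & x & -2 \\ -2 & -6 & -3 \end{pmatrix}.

x = -6

Expanding along the row containing x, det(A) is linear in x: det(A) = (18)·x + (-84).
Set (18)·x + (-84) = -192  ⇒  (18)·x = -108  ⇒  x = -6.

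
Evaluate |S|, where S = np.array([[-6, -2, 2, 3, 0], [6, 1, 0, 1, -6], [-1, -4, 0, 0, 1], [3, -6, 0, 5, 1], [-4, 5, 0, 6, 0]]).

Expand along column 3 (it has 4 zeros):
  + (2) · M_13   where M_13 = det([6 1 1 -6; -1 -4 0 1; 3 -6 5 1; -4 5 6 0]) = 1024
det = (+1)·(2)·(1024) = 2048

det(S) = 2048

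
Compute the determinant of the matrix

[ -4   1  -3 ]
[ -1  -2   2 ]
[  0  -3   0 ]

-33

Expand along row 3:
  − (-3) · |-4 -3; -1 2| = −(-3)·(-8 − 3) = -33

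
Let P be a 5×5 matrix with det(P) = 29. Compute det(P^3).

24389

det(P^3) = (det P)^3 = (29)^3 = 24389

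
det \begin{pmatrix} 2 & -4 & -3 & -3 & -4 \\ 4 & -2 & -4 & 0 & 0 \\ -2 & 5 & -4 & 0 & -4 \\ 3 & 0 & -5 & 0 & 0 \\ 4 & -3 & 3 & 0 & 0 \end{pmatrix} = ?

Expand along column 4 (it has 4 zeros):
  − (-3) · M_14   where M_14 = det([4 -2 -4 0; -2 5 -4 -4; 3 0 -5 0; 4 -3 3 0]) = -136
det = (-1)·(-3)·(-136) = -408

-408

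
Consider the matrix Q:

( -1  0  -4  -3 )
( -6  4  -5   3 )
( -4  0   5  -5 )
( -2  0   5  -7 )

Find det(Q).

Expand along column 2 (it has 3 zeros):
  + (4) · M_22   where M_22 = det([-1 -4 -3; -4 5 -5; -2 5 -7]) = 112
det = (+1)·(4)·(112) = 448

448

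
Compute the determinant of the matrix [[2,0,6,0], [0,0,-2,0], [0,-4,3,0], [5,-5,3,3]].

-48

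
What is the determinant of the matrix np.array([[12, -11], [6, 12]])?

210

det = 12·12 − (-11)·6 = 144 − (-66) = 210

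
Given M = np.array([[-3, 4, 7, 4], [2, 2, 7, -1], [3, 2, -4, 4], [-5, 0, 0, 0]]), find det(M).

Expand along row 4 (it has 3 zeros):
  − (-5) · M_41   where M_41 = det([4 7 4; 2 7 -1; 2 -4 4]) = -62
det = (-1)·(-5)·(-62) = -310

-310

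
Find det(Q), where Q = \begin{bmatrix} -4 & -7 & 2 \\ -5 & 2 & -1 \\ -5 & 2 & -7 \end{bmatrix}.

The determinant is 258.

Expand along column 1:
  + (-4) · |2 -1; 2 -7| = (-4)·(-14 − (-2)) = 48
  − (-5) · |-7 2; 2 -7| = −(-5)·(49 − 4) = 225
  + (-5) · |-7 2; 2 -1| = (-5)·(7 − 4) = -15
Sum: (48) + (225) + (-15) = 258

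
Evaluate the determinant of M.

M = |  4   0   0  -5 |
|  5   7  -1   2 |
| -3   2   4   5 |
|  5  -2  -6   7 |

Expand along row 1 (it has 2 zeros):
  + (4) · M_11   where M_11 = det([7 -1 2; 2 4 5; -2 -6 7]) = 422
  − (-5) · M_14   where M_14 = det([5 7 -1; -3 2 4; 5 -2 -6]) = -2
det = (+1)·(4)·(422) + (-1)·(-5)·(-2) = 1678

det(M) = 1678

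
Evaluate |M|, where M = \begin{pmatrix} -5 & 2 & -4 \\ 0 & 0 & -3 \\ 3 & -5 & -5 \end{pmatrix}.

|M| = 57

Expand along row 2:
  − (-3) · |-5 2; 3 -5| = −(-3)·(25 − 6) = 57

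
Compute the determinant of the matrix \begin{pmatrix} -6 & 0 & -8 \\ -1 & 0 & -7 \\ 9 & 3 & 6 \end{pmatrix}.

Expand along column 2:
  − 3 · |-6 -8; -1 -7| = −3·(42 − 8) = -102

-102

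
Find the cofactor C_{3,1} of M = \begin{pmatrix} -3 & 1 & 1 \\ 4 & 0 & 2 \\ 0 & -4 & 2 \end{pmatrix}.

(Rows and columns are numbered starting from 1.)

Delete row 3 and column 1; the remaining 2×2 submatrix is [1 1; 0 2].
Its determinant is 1·2 − 1·0 = 2.
The cofactor carries sign (−1)^(3+1) = +1, so C_{3,1} = +(2) = 2.

The cofactor is 2.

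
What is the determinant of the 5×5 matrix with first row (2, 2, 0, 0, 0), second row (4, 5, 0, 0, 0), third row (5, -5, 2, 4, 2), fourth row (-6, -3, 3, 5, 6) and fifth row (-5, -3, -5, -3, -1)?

-100

The matrix is block lower-triangular with a 2×2 block and a 3×3 block on the diagonal, so its determinant equals the product of the determinants of the diagonal blocks.
det of the 2×2 block = 2
det of the 3×3 block = -50
det = (2)·(-50) = -100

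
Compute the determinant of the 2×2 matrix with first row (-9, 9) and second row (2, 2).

The determinant is -36.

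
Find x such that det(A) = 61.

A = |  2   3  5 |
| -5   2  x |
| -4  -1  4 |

Expanding along the row containing x, det(A) is linear in x: det(A) = (-10)·x + (141).
Set (-10)·x + (141) = 61  ⇒  (-10)·x = -80  ⇒  x = 8.

8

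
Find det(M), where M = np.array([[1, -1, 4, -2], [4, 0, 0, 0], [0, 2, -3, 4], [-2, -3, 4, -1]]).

Expand along row 2 (it has 3 zeros):
  − (4) · M_21   where M_21 = det([-1 4 -2; 2 -3 4; -3 4 -1]) = -25
det = (-1)·(4)·(-25) = 100

100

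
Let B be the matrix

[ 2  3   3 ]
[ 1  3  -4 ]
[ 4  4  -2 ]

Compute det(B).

Expand along row 1:
  + 2 · |3 -4; 4 -2| = 2·(-6 − (-16)) = 20
  − 3 · |1 -4; 4 -2| = −3·(-2 − (-16)) = -42
  + 3 · |1 3; 4 4| = 3·(4 − 12) = -24
Sum: (20) + (-42) + (-24) = -46

-46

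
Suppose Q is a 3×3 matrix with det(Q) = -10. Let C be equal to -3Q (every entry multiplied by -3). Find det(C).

270

For a 3×3 matrix, det(-3Q) = (-3)^3·det(Q) = -27·det(Q).
det(C) = (-27)·(-10) = 270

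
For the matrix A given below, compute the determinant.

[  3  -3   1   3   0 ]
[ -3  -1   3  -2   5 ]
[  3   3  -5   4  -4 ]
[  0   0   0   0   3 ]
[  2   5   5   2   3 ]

det(A) = -1020

Expand along row 4 (it has 4 zeros):
  − (3) · M_45   where M_45 = det([3 -3 1 3; -3 -1 3 -2; 3 3 -5 4; 2 5 5 2]) = 340
det = (-1)·(3)·(340) = -1020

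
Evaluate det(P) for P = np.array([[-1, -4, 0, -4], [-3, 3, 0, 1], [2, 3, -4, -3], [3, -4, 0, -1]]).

52

Expand along column 3 (it has 3 zeros):
  + (-4) · M_33   where M_33 = det([-1 -4 -4; -3 3 1; 3 -4 -1]) = -13
det = (+1)·(-4)·(-13) = 52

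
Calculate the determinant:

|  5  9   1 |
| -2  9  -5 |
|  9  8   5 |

Expand along column 1:
  + 5 · |9 -5; 8 5| = 5·(45 − (-40)) = 425
  − (-2) · |9 1; 8 5| = −(-2)·(45 − 8) = 74
  + 9 · |9 1; 9 -5| = 9·(-45 − 9) = -486
Sum: (425) + (74) + (-486) = 13

13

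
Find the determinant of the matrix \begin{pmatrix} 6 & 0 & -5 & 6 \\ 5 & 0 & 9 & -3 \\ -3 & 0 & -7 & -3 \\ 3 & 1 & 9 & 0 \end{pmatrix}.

Expand along column 2 (it has 3 zeros):
  + (1) · M_42   where M_42 = det([6 -5 6; 5 9 -3; -3 -7 -3]) = -456
det = (+1)·(1)·(-456) = -456

The determinant is -456.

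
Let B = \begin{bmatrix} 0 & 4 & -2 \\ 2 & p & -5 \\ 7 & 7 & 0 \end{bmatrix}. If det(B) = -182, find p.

Expanding along the column containing p, det(B) is linear in p: det(B) = (14)·p + (-168).
Set (14)·p + (-168) = -182  ⇒  (14)·p = -14  ⇒  p = -1.

-1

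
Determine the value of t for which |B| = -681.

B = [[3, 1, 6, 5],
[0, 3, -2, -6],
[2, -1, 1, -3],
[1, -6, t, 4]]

t = -6

Expanding along the row containing t, det(B) is linear in t: det(B) = (87)·t + (-159).
Set (87)·t + (-159) = -681  ⇒  (87)·t = -522  ⇒  t = -6.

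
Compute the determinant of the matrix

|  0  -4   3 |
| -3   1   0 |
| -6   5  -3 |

The determinant is 9.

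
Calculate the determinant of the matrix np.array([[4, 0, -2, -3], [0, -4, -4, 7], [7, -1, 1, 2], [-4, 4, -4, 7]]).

Expand along row 1 (it has 1 zero):
  + (4) · M_11   where M_11 = det([-4 -4 7; -1 1 2; 4 -4 7]) = -120
  + (-2) · M_13   where M_13 = det([0 -4 7; 7 -1 2; -4 4 7]) = 396
  − (-3) · M_14   where M_14 = det([0 -4 -4; 7 -1 1; -4 4 -4]) = -192
det = (+1)·(4)·(-120) + (+1)·(-2)·(396) + (-1)·(-3)·(-192) = -1848

-1848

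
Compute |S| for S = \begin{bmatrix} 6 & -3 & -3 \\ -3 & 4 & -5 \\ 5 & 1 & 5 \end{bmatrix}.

Expand along column 1:
  + 6 · |4 -5; 1 5| = 6·(20 − (-5)) = 150
  − (-3) · |-3 -3; 1 5| = −(-3)·(-15 − (-3)) = -36
  + 5 · |-3 -3; 4 -5| = 5·(15 − (-12)) = 135
Sum: (150) + (-36) + (135) = 249

|S| = 249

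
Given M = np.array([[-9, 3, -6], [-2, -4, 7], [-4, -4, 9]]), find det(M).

Expand along column 1:
  + (-9) · |-4 7; -4 9| = (-9)·(-36 − (-28)) = 72
  − (-2) · |3 -6; -4 9| = −(-2)·(27 − 24) = 6
  + (-4) · |3 -6; -4 7| = (-4)·(21 − 24) = 12
Sum: (72) + (6) + (12) = 90

90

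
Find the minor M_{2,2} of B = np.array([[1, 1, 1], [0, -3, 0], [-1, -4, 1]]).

Delete row 2 and column 2; the remaining 2×2 submatrix is [1 1; -1 1].
Its determinant is 1·1 − 1·(-1) = 2.

2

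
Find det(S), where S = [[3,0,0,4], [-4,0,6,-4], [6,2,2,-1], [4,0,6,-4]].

Expand along column 2 (it has 3 zeros):
  − (2) · M_32   where M_32 = det([3 0 4; -4 6 -4; 4 6 -4]) = -192
det = (-1)·(2)·(-192) = 384

384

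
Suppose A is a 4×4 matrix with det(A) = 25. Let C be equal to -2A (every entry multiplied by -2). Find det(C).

|C| = 400

For a 4×4 matrix, det(-2A) = (-2)^4·det(A) = 16·det(A).
det(C) = (16)·(25) = 400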